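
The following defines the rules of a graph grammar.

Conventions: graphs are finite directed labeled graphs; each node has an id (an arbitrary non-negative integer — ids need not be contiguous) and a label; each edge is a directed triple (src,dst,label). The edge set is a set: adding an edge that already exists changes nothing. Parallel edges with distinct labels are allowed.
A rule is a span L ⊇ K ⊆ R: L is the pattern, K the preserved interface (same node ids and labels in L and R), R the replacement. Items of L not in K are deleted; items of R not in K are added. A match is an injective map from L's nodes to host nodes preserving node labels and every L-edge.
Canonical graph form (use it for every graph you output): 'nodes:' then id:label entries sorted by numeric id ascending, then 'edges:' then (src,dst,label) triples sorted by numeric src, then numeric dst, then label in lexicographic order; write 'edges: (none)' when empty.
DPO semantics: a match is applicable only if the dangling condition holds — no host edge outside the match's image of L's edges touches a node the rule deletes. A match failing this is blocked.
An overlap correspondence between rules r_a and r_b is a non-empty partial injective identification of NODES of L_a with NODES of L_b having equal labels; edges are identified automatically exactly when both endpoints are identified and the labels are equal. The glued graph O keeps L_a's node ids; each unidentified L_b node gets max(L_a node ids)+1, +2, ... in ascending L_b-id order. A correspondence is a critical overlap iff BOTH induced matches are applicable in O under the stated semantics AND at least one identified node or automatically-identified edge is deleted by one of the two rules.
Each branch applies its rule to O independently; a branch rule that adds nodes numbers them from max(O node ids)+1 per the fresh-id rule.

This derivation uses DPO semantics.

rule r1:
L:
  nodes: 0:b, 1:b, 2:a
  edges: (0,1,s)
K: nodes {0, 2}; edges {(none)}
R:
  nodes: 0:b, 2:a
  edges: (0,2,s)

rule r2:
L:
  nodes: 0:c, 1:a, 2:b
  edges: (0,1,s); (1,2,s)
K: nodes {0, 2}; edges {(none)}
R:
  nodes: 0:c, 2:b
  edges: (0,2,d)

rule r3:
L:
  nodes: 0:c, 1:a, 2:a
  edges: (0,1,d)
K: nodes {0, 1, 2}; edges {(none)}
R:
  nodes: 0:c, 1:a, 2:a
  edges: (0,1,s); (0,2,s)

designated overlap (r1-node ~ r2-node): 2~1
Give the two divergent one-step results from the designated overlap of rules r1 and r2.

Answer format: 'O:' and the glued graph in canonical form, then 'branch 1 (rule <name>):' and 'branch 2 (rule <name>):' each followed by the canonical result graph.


O:
nodes: 0:b, 1:b, 2:a, 3:c, 4:b
edges: (0,1,s); (2,4,s); (3,2,s)
branch 1 (rule r1):
nodes: 0:b, 2:a, 3:c, 4:b
edges: (0,2,s); (2,4,s); (3,2,s)
branch 2 (rule r2):
nodes: 0:b, 1:b, 3:c, 4:b
edges: (0,1,s); (3,4,d)


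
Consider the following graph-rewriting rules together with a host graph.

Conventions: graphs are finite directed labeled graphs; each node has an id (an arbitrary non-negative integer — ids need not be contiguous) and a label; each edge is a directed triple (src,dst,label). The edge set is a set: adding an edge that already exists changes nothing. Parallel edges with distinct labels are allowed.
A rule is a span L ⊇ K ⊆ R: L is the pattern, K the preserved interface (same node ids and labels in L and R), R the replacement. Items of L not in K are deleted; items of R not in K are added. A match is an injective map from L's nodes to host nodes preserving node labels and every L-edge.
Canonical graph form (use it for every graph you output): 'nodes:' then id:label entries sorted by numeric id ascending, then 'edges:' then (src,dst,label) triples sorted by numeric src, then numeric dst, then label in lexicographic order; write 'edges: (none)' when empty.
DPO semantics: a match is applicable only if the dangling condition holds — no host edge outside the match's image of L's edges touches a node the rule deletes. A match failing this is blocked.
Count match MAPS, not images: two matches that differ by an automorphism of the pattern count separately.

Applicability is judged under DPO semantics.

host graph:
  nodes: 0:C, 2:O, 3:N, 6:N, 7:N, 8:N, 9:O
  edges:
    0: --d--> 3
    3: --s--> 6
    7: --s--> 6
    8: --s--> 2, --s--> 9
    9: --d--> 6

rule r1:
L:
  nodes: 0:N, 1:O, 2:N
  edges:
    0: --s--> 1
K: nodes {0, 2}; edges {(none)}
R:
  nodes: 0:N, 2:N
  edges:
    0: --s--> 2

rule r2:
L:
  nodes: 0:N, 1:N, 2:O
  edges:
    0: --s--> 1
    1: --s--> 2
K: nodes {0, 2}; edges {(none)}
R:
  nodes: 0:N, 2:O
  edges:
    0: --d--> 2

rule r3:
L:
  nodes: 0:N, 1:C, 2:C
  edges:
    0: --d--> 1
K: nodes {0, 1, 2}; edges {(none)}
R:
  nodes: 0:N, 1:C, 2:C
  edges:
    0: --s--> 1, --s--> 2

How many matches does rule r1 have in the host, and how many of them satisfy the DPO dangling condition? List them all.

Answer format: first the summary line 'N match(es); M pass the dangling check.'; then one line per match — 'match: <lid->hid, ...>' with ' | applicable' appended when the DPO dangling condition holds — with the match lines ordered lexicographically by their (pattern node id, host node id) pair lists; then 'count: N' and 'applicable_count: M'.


6 match(es); 3 pass the dangling check.
match: 0->8, 1->2, 2->3 | applicable
match: 0->8, 1->2, 2->6 | applicable
match: 0->8, 1->2, 2->7 | applicable
match: 0->8, 1->9, 2->3
match: 0->8, 1->9, 2->6
match: 0->8, 1->9, 2->7
count: 6
applicable_count: 3


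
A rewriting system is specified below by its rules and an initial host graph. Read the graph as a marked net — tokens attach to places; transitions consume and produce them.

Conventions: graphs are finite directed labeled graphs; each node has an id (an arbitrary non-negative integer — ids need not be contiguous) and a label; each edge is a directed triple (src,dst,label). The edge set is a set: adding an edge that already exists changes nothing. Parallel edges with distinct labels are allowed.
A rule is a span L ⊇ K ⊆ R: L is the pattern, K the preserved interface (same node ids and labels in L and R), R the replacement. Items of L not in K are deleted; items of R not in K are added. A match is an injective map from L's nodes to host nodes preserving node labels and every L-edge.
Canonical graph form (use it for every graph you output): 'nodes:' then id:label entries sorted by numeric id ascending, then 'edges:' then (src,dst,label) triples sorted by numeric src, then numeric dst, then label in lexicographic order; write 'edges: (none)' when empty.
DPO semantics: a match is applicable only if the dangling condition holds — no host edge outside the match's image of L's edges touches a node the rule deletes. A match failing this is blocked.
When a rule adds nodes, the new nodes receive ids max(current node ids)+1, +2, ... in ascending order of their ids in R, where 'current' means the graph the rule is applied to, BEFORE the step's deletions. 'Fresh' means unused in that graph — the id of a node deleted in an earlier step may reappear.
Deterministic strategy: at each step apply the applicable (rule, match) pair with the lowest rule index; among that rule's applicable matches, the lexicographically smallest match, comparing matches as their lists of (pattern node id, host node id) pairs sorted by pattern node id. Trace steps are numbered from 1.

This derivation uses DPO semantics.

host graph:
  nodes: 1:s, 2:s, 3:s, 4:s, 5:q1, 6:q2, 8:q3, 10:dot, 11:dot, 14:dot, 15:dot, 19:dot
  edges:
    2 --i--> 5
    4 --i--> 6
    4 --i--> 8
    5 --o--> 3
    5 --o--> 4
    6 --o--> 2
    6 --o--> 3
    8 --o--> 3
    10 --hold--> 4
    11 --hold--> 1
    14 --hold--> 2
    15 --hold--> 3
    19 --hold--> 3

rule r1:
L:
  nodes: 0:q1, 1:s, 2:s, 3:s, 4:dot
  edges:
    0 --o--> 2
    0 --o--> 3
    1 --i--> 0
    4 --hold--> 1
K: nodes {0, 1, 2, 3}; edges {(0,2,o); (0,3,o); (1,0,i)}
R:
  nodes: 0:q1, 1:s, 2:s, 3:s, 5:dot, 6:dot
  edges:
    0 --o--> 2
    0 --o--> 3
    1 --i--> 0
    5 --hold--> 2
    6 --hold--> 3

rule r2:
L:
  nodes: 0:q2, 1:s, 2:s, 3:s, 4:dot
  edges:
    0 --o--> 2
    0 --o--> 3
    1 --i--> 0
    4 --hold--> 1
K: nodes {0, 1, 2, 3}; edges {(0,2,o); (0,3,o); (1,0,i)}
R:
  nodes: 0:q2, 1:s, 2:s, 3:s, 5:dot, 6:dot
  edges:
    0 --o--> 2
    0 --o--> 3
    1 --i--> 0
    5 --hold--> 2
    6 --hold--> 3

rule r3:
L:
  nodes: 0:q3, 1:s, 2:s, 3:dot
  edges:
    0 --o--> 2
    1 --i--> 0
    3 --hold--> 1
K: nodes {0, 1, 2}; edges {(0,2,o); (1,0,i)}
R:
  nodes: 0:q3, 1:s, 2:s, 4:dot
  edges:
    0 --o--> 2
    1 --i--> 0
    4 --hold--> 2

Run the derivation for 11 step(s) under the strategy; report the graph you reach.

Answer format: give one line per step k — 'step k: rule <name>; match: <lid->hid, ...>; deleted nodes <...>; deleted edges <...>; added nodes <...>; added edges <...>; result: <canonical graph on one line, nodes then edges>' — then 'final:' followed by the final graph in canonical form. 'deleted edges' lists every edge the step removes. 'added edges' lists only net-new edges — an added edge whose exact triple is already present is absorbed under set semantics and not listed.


step 1: rule r1; match: 0->5, 1->2, 2->3, 3->4, 4->14; deleted nodes 14; deleted edges (14,2,hold); added nodes 20, 21; added edges (20,3,hold); (21,4,hold); result: nodes: 1:s, 2:s, 3:s, 4:s, 5:q1, 6:q2, 8:q3, 10:dot, 11:dot, 15:dot, 19:dot, 20:dot, 21:dot edges: (2,5,i); (4,6,i); (4,8,i); (5,3,o); (5,4,o); (6,2,o); (6,3,o); (8,3,o); (10,4,hold); (11,1,hold); (15,3,hold); (19,3,hold); (20,3,hold); (21,4,hold)
step 2: rule r2; match: 0->6, 1->4, 2->2, 3->3, 4->10; deleted nodes 10; deleted edges (10,4,hold); added nodes 22, 23; added edges (22,2,hold); (23,3,hold); result: nodes: 1:s, 2:s, 3:s, 4:s, 5:q1, 6:q2, 8:q3, 11:dot, 15:dot, 19:dot, 20:dot, 21:dot, 22:dot, 23:dot edges: (2,5,i); (4,6,i); (4,8,i); (5,3,o); (5,4,o); (6,2,o); (6,3,o); (8,3,o); (11,1,hold); (15,3,hold); (19,3,hold); (20,3,hold); (21,4,hold); (22,2,hold); (23,3,hold)
step 3: rule r1; match: 0->5, 1->2, 2->3, 3->4, 4->22; deleted nodes 22; deleted edges (22,2,hold); added nodes 24, 25; added edges (24,3,hold); (25,4,hold); result: nodes: 1:s, 2:s, 3:s, 4:s, 5:q1, 6:q2, 8:q3, 11:dot, 15:dot, 19:dot, 20:dot, 21:dot, 23:dot, 24:dot, 25:dot edges: (2,5,i); (4,6,i); (4,8,i); (5,3,o); (5,4,o); (6,2,o); (6,3,o); (8,3,o); (11,1,hold); (15,3,hold); (19,3,hold); (20,3,hold); (21,4,hold); (23,3,hold); (24,3,hold); (25,4,hold)
step 4: rule r2; match: 0->6, 1->4, 2->2, 3->3, 4->21; deleted nodes 21; deleted edges (21,4,hold); added nodes 26, 27; added edges (26,2,hold); (27,3,hold); result: nodes: 1:s, 2:s, 3:s, 4:s, 5:q1, 6:q2, 8:q3, 11:dot, 15:dot, 19:dot, 20:dot, 23:dot, 24:dot, 25:dot, 26:dot, 27:dot edges: (2,5,i); (4,6,i); (4,8,i); (5,3,o); (5,4,o); (6,2,o); (6,3,o); (8,3,o); (11,1,hold); (15,3,hold); (19,3,hold); (20,3,hold); (23,3,hold); (24,3,hold); (25,4,hold); (26,2,hold); (27,3,hold)
step 5: rule r1; match: 0->5, 1->2, 2->3, 3->4, 4->26; deleted nodes 26; deleted edges (26,2,hold); added nodes 28, 29; added edges (28,3,hold); (29,4,hold); result: nodes: 1:s, 2:s, 3:s, 4:s, 5:q1, 6:q2, 8:q3, 11:dot, 15:dot, 19:dot, 20:dot, 23:dot, 24:dot, 25:dot, 27:dot, 28:dot, 29:dot edges: (2,5,i); (4,6,i); (4,8,i); (5,3,o); (5,4,o); (6,2,o); (6,3,o); (8,3,o); (11,1,hold); (15,3,hold); (19,3,hold); (20,3,hold); (23,3,hold); (24,3,hold); (25,4,hold); (27,3,hold); (28,3,hold); (29,4,hold)
step 6: rule r2; match: 0->6, 1->4, 2->2, 3->3, 4->25; deleted nodes 25; deleted edges (25,4,hold); added nodes 30, 31; added edges (30,2,hold); (31,3,hold); result: nodes: 1:s, 2:s, 3:s, 4:s, 5:q1, 6:q2, 8:q3, 11:dot, 15:dot, 19:dot, 20:dot, 23:dot, 24:dot, 27:dot, 28:dot, 29:dot, 30:dot, 31:dot edges: (2,5,i); (4,6,i); (4,8,i); (5,3,o); (5,4,o); (6,2,o); (6,3,o); (8,3,o); (11,1,hold); (15,3,hold); (19,3,hold); (20,3,hold); (23,3,hold); (24,3,hold); (27,3,hold); (28,3,hold); (29,4,hold); (30,2,hold); (31,3,hold)
step 7: rule r1; match: 0->5, 1->2, 2->3, 3->4, 4->30; deleted nodes 30; deleted edges (30,2,hold); added nodes 32, 33; added edges (32,3,hold); (33,4,hold); result: nodes: 1:s, 2:s, 3:s, 4:s, 5:q1, 6:q2, 8:q3, 11:dot, 15:dot, 19:dot, 20:dot, 23:dot, 24:dot, 27:dot, 28:dot, 29:dot, 31:dot, 32:dot, 33:dot edges: (2,5,i); (4,6,i); (4,8,i); (5,3,o); (5,4,o); (6,2,o); (6,3,o); (8,3,o); (11,1,hold); (15,3,hold); (19,3,hold); (20,3,hold); (23,3,hold); (24,3,hold); (27,3,hold); (28,3,hold); (29,4,hold); (31,3,hold); (32,3,hold); (33,4,hold)
step 8: rule r2; match: 0->6, 1->4, 2->2, 3->3, 4->29; deleted nodes 29; deleted edges (29,4,hold); added nodes 34, 35; added edges (34,2,hold); (35,3,hold); result: nodes: 1:s, 2:s, 3:s, 4:s, 5:q1, 6:q2, 8:q3, 11:dot, 15:dot, 19:dot, 20:dot, 23:dot, 24:dot, 27:dot, 28:dot, 31:dot, 32:dot, 33:dot, 34:dot, 35:dot edges: (2,5,i); (4,6,i); (4,8,i); (5,3,o); (5,4,o); (6,2,o); (6,3,o); (8,3,o); (11,1,hold); (15,3,hold); (19,3,hold); (20,3,hold); (23,3,hold); (24,3,hold); (27,3,hold); (28,3,hold); (31,3,hold); (32,3,hold); (33,4,hold); (34,2,hold); (35,3,hold)
step 9: rule r1; match: 0->5, 1->2, 2->3, 3->4, 4->34; deleted nodes 34; deleted edges (34,2,hold); added nodes 36, 37; added edges (36,3,hold); (37,4,hold); result: nodes: 1:s, 2:s, 3:s, 4:s, 5:q1, 6:q2, 8:q3, 11:dot, 15:dot, 19:dot, 20:dot, 23:dot, 24:dot, 27:dot, 28:dot, 31:dot, 32:dot, 33:dot, 35:dot, 36:dot, 37:dot edges: (2,5,i); (4,6,i); (4,8,i); (5,3,o); (5,4,o); (6,2,o); (6,3,o); (8,3,o); (11,1,hold); (15,3,hold); (19,3,hold); (20,3,hold); (23,3,hold); (24,3,hold); (27,3,hold); (28,3,hold); (31,3,hold); (32,3,hold); (33,4,hold); (35,3,hold); (36,3,hold); (37,4,hold)
step 10: rule r2; match: 0->6, 1->4, 2->2, 3->3, 4->33; deleted nodes 33; deleted edges (33,4,hold); added nodes 38, 39; added edges (38,2,hold); (39,3,hold); result: nodes: 1:s, 2:s, 3:s, 4:s, 5:q1, 6:q2, 8:q3, 11:dot, 15:dot, 19:dot, 20:dot, 23:dot, 24:dot, 27:dot, 28:dot, 31:dot, 32:dot, 35:dot, 36:dot, 37:dot, 38:dot, 39:dot edges: (2,5,i); (4,6,i); (4,8,i); (5,3,o); (5,4,o); (6,2,o); (6,3,o); (8,3,o); (11,1,hold); (15,3,hold); (19,3,hold); (20,3,hold); (23,3,hold); (24,3,hold); (27,3,hold); (28,3,hold); (31,3,hold); (32,3,hold); (35,3,hold); (36,3,hold); (37,4,hold); (38,2,hold); (39,3,hold)
step 11: rule r1; match: 0->5, 1->2, 2->3, 3->4, 4->38; deleted nodes 38; deleted edges (38,2,hold); added nodes 40, 41; added edges (40,3,hold); (41,4,hold); result: nodes: 1:s, 2:s, 3:s, 4:s, 5:q1, 6:q2, 8:q3, 11:dot, 15:dot, 19:dot, 20:dot, 23:dot, 24:dot, 27:dot, 28:dot, 31:dot, 32:dot, 35:dot, 36:dot, 37:dot, 39:dot, 40:dot, 41:dot edges: (2,5,i); (4,6,i); (4,8,i); (5,3,o); (5,4,o); (6,2,o); (6,3,o); (8,3,o); (11,1,hold); (15,3,hold); (19,3,hold); (20,3,hold); (23,3,hold); (24,3,hold); (27,3,hold); (28,3,hold); (31,3,hold); (32,3,hold); (35,3,hold); (36,3,hold); (37,4,hold); (39,3,hold); (40,3,hold); (41,4,hold)
final:
nodes: 1:s, 2:s, 3:s, 4:s, 5:q1, 6:q2, 8:q3, 11:dot, 15:dot, 19:dot, 20:dot, 23:dot, 24:dot, 27:dot, 28:dot, 31:dot, 32:dot, 35:dot, 36:dot, 37:dot, 39:dot, 40:dot, 41:dot
edges: (2,5,i); (4,6,i); (4,8,i); (5,3,o); (5,4,o); (6,2,o); (6,3,o); (8,3,o); (11,1,hold); (15,3,hold); (19,3,hold); (20,3,hold); (23,3,hold); (24,3,hold); (27,3,hold); (28,3,hold); (31,3,hold); (32,3,hold); (35,3,hold); (36,3,hold); (37,4,hold); (39,3,hold); (40,3,hold); (41,4,hold)


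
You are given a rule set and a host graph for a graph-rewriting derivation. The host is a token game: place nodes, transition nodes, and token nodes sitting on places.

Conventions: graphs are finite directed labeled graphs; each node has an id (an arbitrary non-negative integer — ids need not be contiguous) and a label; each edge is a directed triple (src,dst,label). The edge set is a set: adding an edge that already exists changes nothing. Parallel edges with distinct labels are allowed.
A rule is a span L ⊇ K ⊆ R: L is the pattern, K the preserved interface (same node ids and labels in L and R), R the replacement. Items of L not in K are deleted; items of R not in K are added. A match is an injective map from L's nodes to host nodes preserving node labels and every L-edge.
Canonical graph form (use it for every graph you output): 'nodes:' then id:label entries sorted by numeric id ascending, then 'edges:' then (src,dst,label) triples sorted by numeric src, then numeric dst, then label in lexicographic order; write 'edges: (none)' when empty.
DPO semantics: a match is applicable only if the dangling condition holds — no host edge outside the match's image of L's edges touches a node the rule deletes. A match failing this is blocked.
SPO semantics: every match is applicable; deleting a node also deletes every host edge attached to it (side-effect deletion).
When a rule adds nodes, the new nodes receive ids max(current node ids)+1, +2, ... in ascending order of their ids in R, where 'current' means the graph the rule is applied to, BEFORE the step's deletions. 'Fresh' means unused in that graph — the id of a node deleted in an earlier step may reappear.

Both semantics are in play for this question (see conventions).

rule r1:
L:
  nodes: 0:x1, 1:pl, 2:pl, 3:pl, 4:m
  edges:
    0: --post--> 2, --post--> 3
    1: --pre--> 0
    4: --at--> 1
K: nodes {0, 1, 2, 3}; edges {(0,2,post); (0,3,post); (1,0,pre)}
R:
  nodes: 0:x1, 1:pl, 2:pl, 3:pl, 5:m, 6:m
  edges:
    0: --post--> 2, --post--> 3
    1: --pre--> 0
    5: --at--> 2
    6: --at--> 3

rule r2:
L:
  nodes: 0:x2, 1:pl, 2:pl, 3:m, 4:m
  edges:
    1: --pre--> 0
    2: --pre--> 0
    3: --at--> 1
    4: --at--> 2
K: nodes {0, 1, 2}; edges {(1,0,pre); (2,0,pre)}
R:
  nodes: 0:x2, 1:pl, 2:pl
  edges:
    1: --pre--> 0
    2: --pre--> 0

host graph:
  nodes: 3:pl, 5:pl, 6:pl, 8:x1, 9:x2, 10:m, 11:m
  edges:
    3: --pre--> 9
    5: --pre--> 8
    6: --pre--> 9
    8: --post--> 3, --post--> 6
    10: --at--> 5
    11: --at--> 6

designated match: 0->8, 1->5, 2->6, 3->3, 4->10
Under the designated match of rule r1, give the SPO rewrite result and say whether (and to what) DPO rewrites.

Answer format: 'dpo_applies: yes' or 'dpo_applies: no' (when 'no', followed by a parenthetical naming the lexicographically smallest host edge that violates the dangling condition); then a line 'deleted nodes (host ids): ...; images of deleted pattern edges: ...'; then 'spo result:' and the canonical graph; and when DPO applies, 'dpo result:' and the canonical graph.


dpo_applies: yes
deleted nodes (host ids): 10; images of deleted pattern edges: (10,5,at)
spo result:
nodes: 3:pl, 5:pl, 6:pl, 8:x1, 9:x2, 11:m, 12:m, 13:m
edges: (3,9,pre); (5,8,pre); (6,9,pre); (8,3,post); (8,6,post); (11,6,at); (12,6,at); (13,3,at)
dpo result:
nodes: 3:pl, 5:pl, 6:pl, 8:x1, 9:x2, 11:m, 12:m, 13:m
edges: (3,9,pre); (5,8,pre); (6,9,pre); (8,3,post); (8,6,post); (11,6,at); (12,6,at); (13,3,at)


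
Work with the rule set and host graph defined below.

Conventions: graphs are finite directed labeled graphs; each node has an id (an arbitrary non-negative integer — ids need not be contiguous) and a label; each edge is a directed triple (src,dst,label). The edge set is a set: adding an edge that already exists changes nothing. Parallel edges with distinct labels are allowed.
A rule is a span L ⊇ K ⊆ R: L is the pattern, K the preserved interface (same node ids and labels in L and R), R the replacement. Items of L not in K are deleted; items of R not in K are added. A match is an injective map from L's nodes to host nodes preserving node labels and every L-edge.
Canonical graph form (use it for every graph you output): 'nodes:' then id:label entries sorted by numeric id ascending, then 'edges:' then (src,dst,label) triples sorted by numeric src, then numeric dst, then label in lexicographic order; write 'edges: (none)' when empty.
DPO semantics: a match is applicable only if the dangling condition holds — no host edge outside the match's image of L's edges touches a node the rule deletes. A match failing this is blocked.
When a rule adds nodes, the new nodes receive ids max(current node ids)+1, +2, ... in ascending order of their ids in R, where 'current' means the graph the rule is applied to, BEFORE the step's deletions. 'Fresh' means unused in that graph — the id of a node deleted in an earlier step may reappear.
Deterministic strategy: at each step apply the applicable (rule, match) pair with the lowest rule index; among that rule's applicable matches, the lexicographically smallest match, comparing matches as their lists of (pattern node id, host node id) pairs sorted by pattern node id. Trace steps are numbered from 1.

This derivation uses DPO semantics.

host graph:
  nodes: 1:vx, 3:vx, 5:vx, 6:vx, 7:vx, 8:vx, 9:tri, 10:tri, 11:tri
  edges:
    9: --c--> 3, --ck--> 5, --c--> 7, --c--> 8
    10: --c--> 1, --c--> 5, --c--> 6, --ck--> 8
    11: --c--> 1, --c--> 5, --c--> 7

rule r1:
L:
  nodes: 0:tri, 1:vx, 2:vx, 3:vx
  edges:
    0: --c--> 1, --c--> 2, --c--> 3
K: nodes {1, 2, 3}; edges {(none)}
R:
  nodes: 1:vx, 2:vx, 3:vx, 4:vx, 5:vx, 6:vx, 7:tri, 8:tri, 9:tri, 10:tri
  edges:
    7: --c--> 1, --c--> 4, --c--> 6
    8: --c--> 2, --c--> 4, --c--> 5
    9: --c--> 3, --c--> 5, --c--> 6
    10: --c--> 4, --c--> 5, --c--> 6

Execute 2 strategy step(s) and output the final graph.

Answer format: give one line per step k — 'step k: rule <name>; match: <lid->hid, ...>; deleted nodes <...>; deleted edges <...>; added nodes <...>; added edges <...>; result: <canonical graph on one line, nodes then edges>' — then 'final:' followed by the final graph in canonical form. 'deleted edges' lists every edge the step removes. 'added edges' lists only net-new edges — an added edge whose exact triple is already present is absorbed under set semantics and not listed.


step 1: rule r1; match: 0->11, 1->1, 2->5, 3->7; deleted nodes 11; deleted edges (11,1,c); (11,5,c); (11,7,c); added nodes 12, 13, 14, 15, 16, 17, 18; added edges (15,1,c); (15,12,c); (15,14,c); (16,5,c); (16,12,c); (16,13,c); (17,7,c); (17,13,c); (17,14,c); (18,12,c); (18,13,c); (18,14,c); result: nodes: 1:vx, 3:vx, 5:vx, 6:vx, 7:vx, 8:vx, 9:tri, 10:tri, 12:vx, 13:vx, 14:vx, 15:tri, 16:tri, 17:tri, 18:tri edges: (9,3,c); (9,5,ck); (9,7,c); (9,8,c); (10,1,c); (10,5,c); (10,6,c); (10,8,ck); (15,1,c); (15,12,c); (15,14,c); (16,5,c); (16,12,c); (16,13,c); (17,7,c); (17,13,c); (17,14,c); (18,12,c); (18,13,c); (18,14,c)
step 2: rule r1; match: 0->15, 1->1, 2->12, 3->14; deleted nodes 15; deleted edges (15,1,c); (15,12,c); (15,14,c); added nodes 19, 20, 21, 22, 23, 24, 25; added edges (22,1,c); (22,19,c); (22,21,c); (23,12,c); (23,19,c); (23,20,c); (24,14,c); (24,20,c); (24,21,c); (25,19,c); (25,20,c); (25,21,c); result: nodes: 1:vx, 3:vx, 5:vx, 6:vx, 7:vx, 8:vx, 9:tri, 10:tri, 12:vx, 13:vx, 14:vx, 16:tri, 17:tri, 18:tri, 19:vx, 20:vx, 21:vx, 22:tri, 23:tri, 24:tri, 25:tri edges: (9,3,c); (9,5,ck); (9,7,c); (9,8,c); (10,1,c); (10,5,c); (10,6,c); (10,8,ck); (16,5,c); (16,12,c); (16,13,c); (17,7,c); (17,13,c); (17,14,c); (18,12,c); (18,13,c); (18,14,c); (22,1,c); (22,19,c); (22,21,c); (23,12,c); (23,19,c); (23,20,c); (24,14,c); (24,20,c); (24,21,c); (25,19,c); (25,20,c); (25,21,c)
final:
nodes: 1:vx, 3:vx, 5:vx, 6:vx, 7:vx, 8:vx, 9:tri, 10:tri, 12:vx, 13:vx, 14:vx, 16:tri, 17:tri, 18:tri, 19:vx, 20:vx, 21:vx, 22:tri, 23:tri, 24:tri, 25:tri
edges: (9,3,c); (9,5,ck); (9,7,c); (9,8,c); (10,1,c); (10,5,c); (10,6,c); (10,8,ck); (16,5,c); (16,12,c); (16,13,c); (17,7,c); (17,13,c); (17,14,c); (18,12,c); (18,13,c); (18,14,c); (22,1,c); (22,19,c); (22,21,c); (23,12,c); (23,19,c); (23,20,c); (24,14,c); (24,20,c); (24,21,c); (25,19,c); (25,20,c); (25,21,c)


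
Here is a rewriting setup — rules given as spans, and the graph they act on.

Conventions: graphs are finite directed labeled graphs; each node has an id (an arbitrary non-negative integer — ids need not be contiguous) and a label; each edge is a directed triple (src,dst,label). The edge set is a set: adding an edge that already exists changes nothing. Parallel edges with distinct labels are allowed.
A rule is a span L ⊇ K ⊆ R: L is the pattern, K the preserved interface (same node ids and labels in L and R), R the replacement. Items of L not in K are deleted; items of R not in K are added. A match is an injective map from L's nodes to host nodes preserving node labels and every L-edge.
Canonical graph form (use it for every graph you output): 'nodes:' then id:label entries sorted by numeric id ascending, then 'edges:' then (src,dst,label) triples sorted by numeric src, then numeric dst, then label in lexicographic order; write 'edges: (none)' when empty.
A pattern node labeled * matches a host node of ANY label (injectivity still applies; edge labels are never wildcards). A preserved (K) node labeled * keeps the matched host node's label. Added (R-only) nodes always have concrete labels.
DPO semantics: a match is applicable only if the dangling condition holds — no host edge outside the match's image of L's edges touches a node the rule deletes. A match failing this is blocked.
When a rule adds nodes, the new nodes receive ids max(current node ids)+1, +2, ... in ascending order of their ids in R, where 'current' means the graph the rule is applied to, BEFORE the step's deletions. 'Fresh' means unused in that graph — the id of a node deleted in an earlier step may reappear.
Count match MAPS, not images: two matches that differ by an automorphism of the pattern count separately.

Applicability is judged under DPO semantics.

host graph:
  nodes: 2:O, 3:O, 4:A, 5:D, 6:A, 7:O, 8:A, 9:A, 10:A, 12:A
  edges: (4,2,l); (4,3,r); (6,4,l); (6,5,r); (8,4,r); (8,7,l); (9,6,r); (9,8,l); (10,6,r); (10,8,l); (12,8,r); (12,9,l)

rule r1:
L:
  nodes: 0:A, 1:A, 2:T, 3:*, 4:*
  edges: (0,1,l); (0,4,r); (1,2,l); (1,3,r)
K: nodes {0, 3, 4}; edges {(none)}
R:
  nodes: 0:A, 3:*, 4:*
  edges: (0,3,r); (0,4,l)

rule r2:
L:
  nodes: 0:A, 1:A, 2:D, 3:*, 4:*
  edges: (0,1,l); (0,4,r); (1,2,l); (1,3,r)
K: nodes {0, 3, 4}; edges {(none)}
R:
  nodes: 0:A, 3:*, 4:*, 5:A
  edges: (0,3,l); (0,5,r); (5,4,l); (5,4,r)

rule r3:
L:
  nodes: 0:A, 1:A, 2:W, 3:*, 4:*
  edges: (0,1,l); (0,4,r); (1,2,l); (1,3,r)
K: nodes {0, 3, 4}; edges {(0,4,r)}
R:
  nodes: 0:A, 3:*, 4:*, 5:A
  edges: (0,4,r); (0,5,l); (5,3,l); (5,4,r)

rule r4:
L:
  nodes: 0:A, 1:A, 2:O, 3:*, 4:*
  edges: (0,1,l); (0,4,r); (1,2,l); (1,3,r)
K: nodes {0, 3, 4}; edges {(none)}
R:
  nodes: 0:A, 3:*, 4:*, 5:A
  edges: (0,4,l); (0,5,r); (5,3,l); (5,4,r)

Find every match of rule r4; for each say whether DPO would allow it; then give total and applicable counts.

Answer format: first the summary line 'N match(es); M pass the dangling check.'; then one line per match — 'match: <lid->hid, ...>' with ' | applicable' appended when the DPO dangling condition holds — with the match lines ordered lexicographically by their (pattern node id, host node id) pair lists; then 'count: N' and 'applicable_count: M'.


3 match(es); 0 pass the dangling check.
match: 0->6, 1->4, 2->2, 3->3, 4->5
match: 0->9, 1->8, 2->7, 3->4, 4->6
match: 0->10, 1->8, 2->7, 3->4, 4->6
count: 3
applicable_count: 0


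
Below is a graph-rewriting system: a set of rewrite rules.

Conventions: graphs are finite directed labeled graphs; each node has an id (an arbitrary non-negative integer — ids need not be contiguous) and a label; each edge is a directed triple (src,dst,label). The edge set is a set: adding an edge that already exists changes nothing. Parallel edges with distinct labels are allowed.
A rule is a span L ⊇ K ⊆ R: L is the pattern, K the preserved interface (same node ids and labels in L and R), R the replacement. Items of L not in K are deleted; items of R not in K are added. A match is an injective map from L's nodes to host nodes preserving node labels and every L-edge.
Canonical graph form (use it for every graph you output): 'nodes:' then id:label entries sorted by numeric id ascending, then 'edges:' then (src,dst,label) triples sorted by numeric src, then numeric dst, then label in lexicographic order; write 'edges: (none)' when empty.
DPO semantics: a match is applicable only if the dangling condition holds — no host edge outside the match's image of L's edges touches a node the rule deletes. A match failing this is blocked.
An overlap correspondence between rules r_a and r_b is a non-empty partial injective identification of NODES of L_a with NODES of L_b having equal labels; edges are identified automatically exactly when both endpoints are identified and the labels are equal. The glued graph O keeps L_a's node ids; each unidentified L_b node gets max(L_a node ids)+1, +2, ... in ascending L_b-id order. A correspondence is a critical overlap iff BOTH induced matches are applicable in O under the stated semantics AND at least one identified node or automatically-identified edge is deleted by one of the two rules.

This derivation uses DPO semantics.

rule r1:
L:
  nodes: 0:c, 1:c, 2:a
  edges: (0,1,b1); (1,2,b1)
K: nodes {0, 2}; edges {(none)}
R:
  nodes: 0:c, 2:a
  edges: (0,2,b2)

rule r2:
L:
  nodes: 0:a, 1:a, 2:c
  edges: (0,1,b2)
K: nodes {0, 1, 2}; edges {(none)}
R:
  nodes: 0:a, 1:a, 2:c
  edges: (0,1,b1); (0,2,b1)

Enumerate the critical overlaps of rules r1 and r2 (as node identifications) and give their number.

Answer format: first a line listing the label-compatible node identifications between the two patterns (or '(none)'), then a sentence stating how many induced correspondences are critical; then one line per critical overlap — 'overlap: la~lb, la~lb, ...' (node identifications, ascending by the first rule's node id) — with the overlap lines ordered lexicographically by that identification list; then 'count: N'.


label-compatible node identifications between L(r1) and L(r2): 0~2, 1~2, 2~0, 2~1
3 of the induced correspondences are critical overlaps of r1 and r2.
overlap: 1~2
overlap: 1~2, 2~0
overlap: 1~2, 2~1
count: 3


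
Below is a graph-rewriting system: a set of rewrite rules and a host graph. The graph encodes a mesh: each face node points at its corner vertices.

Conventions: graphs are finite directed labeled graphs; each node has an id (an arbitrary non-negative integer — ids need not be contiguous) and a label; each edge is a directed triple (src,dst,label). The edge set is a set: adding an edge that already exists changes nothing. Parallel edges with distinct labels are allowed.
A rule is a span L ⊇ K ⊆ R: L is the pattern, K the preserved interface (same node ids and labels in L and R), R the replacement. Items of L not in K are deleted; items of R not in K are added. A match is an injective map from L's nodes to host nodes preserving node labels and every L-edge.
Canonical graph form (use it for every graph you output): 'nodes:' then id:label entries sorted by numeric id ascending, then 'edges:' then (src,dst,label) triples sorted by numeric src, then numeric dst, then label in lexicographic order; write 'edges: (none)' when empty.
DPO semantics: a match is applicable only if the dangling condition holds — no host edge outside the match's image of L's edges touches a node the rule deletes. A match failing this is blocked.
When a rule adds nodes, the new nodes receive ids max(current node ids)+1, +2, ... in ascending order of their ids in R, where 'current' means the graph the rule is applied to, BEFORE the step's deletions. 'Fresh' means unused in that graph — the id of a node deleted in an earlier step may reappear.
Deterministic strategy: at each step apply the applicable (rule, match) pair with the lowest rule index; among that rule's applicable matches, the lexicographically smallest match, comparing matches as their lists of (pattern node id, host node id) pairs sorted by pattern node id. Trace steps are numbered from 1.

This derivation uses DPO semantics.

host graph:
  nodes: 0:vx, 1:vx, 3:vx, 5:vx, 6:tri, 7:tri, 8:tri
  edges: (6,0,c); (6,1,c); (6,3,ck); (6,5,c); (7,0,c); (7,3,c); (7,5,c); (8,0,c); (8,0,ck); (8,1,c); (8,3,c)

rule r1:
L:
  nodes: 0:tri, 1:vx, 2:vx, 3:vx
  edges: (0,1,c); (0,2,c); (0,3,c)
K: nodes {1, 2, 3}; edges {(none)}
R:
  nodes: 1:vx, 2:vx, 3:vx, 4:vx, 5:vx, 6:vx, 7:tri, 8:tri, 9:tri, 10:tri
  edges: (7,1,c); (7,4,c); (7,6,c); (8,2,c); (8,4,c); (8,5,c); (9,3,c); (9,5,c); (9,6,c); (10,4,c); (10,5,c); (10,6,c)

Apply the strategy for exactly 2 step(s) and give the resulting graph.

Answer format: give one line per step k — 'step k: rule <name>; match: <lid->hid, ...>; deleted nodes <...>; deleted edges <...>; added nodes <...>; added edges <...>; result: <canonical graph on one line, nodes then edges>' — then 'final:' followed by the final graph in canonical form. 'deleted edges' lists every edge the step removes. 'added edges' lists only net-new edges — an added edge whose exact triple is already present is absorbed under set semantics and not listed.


step 1: rule r1; match: 0->7, 1->0, 2->3, 3->5; deleted nodes 7; deleted edges (7,0,c); (7,3,c); (7,5,c); added nodes 9, 10, 11, 12, 13, 14, 15; added edges (12,0,c); (12,9,c); (12,11,c); (13,3,c); (13,9,c); (13,10,c); (14,5,c); (14,10,c); (14,11,c); (15,9,c); (15,10,c); (15,11,c); result: nodes: 0:vx, 1:vx, 3:vx, 5:vx, 6:tri, 8:tri, 9:vx, 10:vx, 11:vx, 12:tri, 13:tri, 14:tri, 15:tri edges: (6,0,c); (6,1,c); (6,3,ck); (6,5,c); (8,0,c); (8,0,ck); (8,1,c); (8,3,c); (12,0,c); (12,9,c); (12,11,c); (13,3,c); (13,9,c); (13,10,c); (14,5,c); (14,10,c); (14,11,c); (15,9,c); (15,10,c); (15,11,c)
step 2: rule r1; match: 0->12, 1->0, 2->9, 3->11; deleted nodes 12; deleted edges (12,0,c); (12,9,c); (12,11,c); added nodes 16, 17, 18, 19, 20, 21, 22; added edges (19,0,c); (19,16,c); (19,18,c); (20,9,c); (20,16,c); (20,17,c); (21,11,c); (21,17,c); (21,18,c); (22,16,c); (22,17,c); (22,18,c); result: nodes: 0:vx, 1:vx, 3:vx, 5:vx, 6:tri, 8:tri, 9:vx, 10:vx, 11:vx, 13:tri, 14:tri, 15:tri, 16:vx, 17:vx, 18:vx, 19:tri, 20:tri, 21:tri, 22:tri edges: (6,0,c); (6,1,c); (6,3,ck); (6,5,c); (8,0,c); (8,0,ck); (8,1,c); (8,3,c); (13,3,c); (13,9,c); (13,10,c); (14,5,c); (14,10,c); (14,11,c); (15,9,c); (15,10,c); (15,11,c); (19,0,c); (19,16,c); (19,18,c); (20,9,c); (20,16,c); (20,17,c); (21,11,c); (21,17,c); (21,18,c); (22,16,c); (22,17,c); (22,18,c)
final:
nodes: 0:vx, 1:vx, 3:vx, 5:vx, 6:tri, 8:tri, 9:vx, 10:vx, 11:vx, 13:tri, 14:tri, 15:tri, 16:vx, 17:vx, 18:vx, 19:tri, 20:tri, 21:tri, 22:tri
edges: (6,0,c); (6,1,c); (6,3,ck); (6,5,c); (8,0,c); (8,0,ck); (8,1,c); (8,3,c); (13,3,c); (13,9,c); (13,10,c); (14,5,c); (14,10,c); (14,11,c); (15,9,c); (15,10,c); (15,11,c); (19,0,c); (19,16,c); (19,18,c); (20,9,c); (20,16,c); (20,17,c); (21,11,c); (21,17,c); (21,18,c); (22,16,c); (22,17,c); (22,18,c)


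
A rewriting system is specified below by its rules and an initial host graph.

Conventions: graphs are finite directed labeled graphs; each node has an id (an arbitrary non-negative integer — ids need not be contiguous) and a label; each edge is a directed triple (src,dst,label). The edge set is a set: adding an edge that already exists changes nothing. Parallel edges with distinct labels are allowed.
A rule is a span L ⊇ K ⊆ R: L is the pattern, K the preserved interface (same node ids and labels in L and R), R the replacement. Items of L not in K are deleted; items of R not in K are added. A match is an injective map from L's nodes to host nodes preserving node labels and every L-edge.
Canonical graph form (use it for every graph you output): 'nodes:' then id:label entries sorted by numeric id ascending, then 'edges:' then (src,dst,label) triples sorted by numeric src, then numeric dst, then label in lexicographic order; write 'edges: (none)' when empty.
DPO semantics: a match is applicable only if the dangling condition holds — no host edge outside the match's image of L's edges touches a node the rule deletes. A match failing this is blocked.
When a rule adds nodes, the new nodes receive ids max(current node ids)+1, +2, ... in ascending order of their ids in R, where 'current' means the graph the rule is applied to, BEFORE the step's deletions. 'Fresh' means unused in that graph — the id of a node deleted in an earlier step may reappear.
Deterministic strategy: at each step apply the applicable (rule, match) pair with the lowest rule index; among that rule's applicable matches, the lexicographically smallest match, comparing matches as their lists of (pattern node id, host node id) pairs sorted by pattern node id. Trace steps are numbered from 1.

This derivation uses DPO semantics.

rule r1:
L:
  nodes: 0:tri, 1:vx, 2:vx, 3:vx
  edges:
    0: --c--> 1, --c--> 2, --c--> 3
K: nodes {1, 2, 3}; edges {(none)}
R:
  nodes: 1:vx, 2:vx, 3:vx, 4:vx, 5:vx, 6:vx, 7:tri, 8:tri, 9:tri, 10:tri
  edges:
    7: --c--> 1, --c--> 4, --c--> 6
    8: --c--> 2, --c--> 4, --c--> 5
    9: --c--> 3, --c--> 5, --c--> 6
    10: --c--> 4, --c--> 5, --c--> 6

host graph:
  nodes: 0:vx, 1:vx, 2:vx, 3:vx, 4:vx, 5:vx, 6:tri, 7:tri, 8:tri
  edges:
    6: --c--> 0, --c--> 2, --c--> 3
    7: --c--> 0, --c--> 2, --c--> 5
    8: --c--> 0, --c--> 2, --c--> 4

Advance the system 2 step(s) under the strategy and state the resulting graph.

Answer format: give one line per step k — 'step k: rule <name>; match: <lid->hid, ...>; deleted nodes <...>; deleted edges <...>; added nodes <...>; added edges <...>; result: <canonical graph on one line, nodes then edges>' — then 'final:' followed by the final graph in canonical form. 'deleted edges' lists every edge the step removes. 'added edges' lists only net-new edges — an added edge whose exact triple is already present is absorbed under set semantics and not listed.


step 1: rule r1; match: 0->6, 1->0, 2->2, 3->3; deleted nodes 6; deleted edges (6,0,c); (6,2,c); (6,3,c); added nodes 9, 10, 11, 12, 13, 14, 15; added edges (12,0,c); (12,9,c); (12,11,c); (13,2,c); (13,9,c); (13,10,c); (14,3,c); (14,10,c); (14,11,c); (15,9,c); (15,10,c); (15,11,c); result: nodes: 0:vx, 1:vx, 2:vx, 3:vx, 4:vx, 5:vx, 7:tri, 8:tri, 9:vx, 10:vx, 11:vx, 12:tri, 13:tri, 14:tri, 15:tri edges: (7,0,c); (7,2,c); (7,5,c); (8,0,c); (8,2,c); (8,4,c); (12,0,c); (12,9,c); (12,11,c); (13,2,c); (13,9,c); (13,10,c); (14,3,c); (14,10,c); (14,11,c); (15,9,c); (15,10,c); (15,11,c)
step 2: rule r1; match: 0->7, 1->0, 2->2, 3->5; deleted nodes 7; deleted edges (7,0,c); (7,2,c); (7,5,c); added nodes 16, 17, 18, 19, 20, 21, 22; added edges (19,0,c); (19,16,c); (19,18,c); (20,2,c); (20,16,c); (20,17,c); (21,5,c); (21,17,c); (21,18,c); (22,16,c); (22,17,c); (22,18,c); result: nodes: 0:vx, 1:vx, 2:vx, 3:vx, 4:vx, 5:vx, 8:tri, 9:vx, 10:vx, 11:vx, 12:tri, 13:tri, 14:tri, 15:tri, 16:vx, 17:vx, 18:vx, 19:tri, 20:tri, 21:tri, 22:tri edges: (8,0,c); (8,2,c); (8,4,c); (12,0,c); (12,9,c); (12,11,c); (13,2,c); (13,9,c); (13,10,c); (14,3,c); (14,10,c); (14,11,c); (15,9,c); (15,10,c); (15,11,c); (19,0,c); (19,16,c); (19,18,c); (20,2,c); (20,16,c); (20,17,c); (21,5,c); (21,17,c); (21,18,c); (22,16,c); (22,17,c); (22,18,c)
final:
nodes: 0:vx, 1:vx, 2:vx, 3:vx, 4:vx, 5:vx, 8:tri, 9:vx, 10:vx, 11:vx, 12:tri, 13:tri, 14:tri, 15:tri, 16:vx, 17:vx, 18:vx, 19:tri, 20:tri, 21:tri, 22:tri
edges: (8,0,c); (8,2,c); (8,4,c); (12,0,c); (12,9,c); (12,11,c); (13,2,c); (13,9,c); (13,10,c); (14,3,c); (14,10,c); (14,11,c); (15,9,c); (15,10,c); (15,11,c); (19,0,c); (19,16,c); (19,18,c); (20,2,c); (20,16,c); (20,17,c); (21,5,c); (21,17,c); (21,18,c); (22,16,c); (22,17,c); (22,18,c)


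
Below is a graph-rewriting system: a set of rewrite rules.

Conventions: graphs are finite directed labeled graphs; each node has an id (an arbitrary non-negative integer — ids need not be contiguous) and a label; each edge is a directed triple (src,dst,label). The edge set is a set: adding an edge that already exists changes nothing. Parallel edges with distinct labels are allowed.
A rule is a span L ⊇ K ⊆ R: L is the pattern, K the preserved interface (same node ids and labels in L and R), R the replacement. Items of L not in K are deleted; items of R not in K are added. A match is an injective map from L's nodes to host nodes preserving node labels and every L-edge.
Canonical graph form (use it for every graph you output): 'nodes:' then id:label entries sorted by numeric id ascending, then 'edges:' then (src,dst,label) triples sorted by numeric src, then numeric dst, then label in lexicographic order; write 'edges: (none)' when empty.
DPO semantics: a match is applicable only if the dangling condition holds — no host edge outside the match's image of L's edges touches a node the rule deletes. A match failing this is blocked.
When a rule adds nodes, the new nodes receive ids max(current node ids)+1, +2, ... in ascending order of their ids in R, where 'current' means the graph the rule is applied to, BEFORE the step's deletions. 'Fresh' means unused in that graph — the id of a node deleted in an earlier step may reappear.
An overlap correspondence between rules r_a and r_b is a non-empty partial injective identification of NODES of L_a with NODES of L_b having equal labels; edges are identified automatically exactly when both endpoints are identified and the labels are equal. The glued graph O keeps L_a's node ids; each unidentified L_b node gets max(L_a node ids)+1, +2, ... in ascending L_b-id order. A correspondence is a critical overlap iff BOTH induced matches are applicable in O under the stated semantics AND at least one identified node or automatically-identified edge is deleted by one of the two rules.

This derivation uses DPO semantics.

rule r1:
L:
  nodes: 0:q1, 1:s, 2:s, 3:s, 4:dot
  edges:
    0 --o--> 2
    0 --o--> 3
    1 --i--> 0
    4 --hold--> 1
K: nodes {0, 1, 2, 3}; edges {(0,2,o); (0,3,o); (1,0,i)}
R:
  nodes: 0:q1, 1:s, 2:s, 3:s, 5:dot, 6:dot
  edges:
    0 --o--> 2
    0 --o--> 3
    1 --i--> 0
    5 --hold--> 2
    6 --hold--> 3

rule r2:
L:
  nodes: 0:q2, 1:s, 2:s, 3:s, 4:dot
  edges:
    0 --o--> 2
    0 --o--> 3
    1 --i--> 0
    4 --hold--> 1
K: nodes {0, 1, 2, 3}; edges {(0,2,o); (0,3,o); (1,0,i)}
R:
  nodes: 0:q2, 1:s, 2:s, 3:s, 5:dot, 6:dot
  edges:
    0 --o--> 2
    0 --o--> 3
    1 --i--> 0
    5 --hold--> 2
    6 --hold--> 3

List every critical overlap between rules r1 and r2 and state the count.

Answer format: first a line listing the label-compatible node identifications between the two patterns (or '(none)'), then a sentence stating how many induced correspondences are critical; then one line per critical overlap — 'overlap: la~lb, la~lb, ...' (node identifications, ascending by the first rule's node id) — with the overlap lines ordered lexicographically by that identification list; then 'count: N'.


label-compatible node identifications between L(r1) and L(r2): 1~1, 1~2, 1~3, 2~1, 2~2, 2~3, 3~1, 3~2, 3~3, 4~4
7 of the induced correspondences are critical overlaps of r1 and r2.
overlap: 1~1, 2~2, 3~3, 4~4
overlap: 1~1, 2~2, 4~4
overlap: 1~1, 2~3, 3~2, 4~4
overlap: 1~1, 2~3, 4~4
overlap: 1~1, 3~2, 4~4
overlap: 1~1, 3~3, 4~4
overlap: 1~1, 4~4
count: 7
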